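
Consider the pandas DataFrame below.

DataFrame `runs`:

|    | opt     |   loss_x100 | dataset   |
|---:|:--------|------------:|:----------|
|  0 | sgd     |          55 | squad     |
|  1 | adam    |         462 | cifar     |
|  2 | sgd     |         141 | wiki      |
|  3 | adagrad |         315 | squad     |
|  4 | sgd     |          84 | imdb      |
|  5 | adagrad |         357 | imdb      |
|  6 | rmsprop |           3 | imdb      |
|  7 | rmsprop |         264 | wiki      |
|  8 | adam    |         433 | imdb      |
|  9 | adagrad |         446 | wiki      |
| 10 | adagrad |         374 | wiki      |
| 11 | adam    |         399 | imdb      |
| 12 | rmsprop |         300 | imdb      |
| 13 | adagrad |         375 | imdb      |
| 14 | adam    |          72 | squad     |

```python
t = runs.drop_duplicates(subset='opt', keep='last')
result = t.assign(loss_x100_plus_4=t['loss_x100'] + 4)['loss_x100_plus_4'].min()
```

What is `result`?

drop duplicate opt (keep=last):
        opt  loss_x100 dataset
4       sgd         84    imdb
12  rmsprop        300    imdb
13  adagrad        375    imdb
14     adam         72   squad
add column loss_x100_plus_4 = t['loss_x100'] + 4:
        opt  loss_x100 dataset  loss_x100_plus_4
4       sgd         84    imdb                88
12  rmsprop        300    imdb               304
13  adagrad        375    imdb               379
14     adam         72   squad                76
Hence 76.

76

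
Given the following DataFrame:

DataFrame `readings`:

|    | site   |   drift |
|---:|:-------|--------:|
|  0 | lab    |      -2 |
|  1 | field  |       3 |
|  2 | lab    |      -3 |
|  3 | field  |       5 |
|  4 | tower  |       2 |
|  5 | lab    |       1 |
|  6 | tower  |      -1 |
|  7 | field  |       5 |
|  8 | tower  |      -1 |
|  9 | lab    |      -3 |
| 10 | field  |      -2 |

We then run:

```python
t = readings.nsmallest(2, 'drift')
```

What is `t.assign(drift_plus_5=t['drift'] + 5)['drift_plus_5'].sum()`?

take 2 rows with smallest drift:
  site  drift
2  lab     -3
9  lab     -3
add column drift_plus_5 = t['drift'] + 5:
  site  drift  drift_plus_5
2  lab     -3             2
9  lab     -3             2
Then the sum of column 'drift_plus_5': 4

4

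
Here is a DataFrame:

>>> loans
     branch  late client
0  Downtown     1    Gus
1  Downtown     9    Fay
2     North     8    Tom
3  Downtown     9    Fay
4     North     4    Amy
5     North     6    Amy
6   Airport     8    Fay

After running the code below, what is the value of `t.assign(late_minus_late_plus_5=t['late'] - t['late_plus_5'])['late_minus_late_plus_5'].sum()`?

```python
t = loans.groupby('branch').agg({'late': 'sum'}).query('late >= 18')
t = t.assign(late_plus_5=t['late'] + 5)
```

group by branch, sum of late:
          late
branch        
Airport      8
Downtown    19
North       18
filter rows where late >= 18:
          late
branch        
Downtown    19
North       18
add column late_plus_5 = t['late'] + 5:
          late  late_plus_5
branch                     
Downtown    19           24
North       18           23
add column late_minus_late_plus_5 = t['late'] - t['late_plus_5']:
          late  late_plus_5  late_minus_late_plus_5
branch                                             
Downtown    19           24                      -5
North       18           23                      -5
Taking the sum of column 'late_minus_late_plus_5' gives -10.

-10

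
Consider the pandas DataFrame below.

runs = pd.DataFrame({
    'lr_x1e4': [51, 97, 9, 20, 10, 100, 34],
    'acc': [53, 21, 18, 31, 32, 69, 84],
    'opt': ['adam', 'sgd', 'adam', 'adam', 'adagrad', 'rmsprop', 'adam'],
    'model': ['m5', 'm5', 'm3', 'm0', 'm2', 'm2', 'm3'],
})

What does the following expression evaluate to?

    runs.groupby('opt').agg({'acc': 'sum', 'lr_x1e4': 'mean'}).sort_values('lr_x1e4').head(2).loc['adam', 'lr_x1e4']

group by opt: sum(acc), mean(lr_x1e4):
         acc  lr_x1e4
opt                  
adagrad   32     10.0
adam     186     28.5
rmsprop   69    100.0
sgd       21     97.0
sort by lr_x1e4:
         acc  lr_x1e4
opt                  
adagrad   32     10.0
adam     186     28.5
sgd       21     97.0
rmsprop   69    100.0
take first 2 rows:
         acc  lr_x1e4
opt                  
adagrad   32     10.0
adam     186     28.5
value at row 'adam', column 'lr_x1e4' → 28.5

28.5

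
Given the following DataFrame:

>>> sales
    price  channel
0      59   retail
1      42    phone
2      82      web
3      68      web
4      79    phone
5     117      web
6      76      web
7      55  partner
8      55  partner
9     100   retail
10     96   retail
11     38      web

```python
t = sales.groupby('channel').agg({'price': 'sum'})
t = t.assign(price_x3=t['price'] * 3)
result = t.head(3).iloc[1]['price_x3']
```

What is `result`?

group by channel, sum of price:
         price
channel       
partner    110
phone      121
retail     255
web        381
add column price_x3 = t['price'] * 3:
         price  price_x3
channel                 
partner    110       330
phone      121       363
retail     255       765
web        381      1143
take first 3 rows:
         price  price_x3
channel                 
partner    110       330
phone      121       363
retail     255       765
value at position 1, column 'price_x3' → 363

363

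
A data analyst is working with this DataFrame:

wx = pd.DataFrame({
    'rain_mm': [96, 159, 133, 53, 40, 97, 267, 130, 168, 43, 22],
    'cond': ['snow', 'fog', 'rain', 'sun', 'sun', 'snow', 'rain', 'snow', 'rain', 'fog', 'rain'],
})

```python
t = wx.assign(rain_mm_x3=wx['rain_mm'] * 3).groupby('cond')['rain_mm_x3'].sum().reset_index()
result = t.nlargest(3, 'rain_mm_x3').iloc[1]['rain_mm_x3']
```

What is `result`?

add column rain_mm_x3 = wx['rain_mm'] * 3:
    rain_mm  cond  rain_mm_x3
0        96  snow         288
1       159   fog         477
2       133  rain         399
3        53   sun         159
4        40   sun         120
5        97  snow         291
6       267  rain         801
7       130  snow         390
8       168  rain         504
9        43   fog         129
10       22  rain          66
group by cond, sum of rain_mm_x3:
cond
fog      606
rain    1770
snow     969
sun      279
Name: rain_mm_x3, dtype: int64
reset_index():
   cond  rain_mm_x3
0   fog         606
1  rain        1770
2  snow         969
3   sun         279
take 3 rows with largest rain_mm_x3:
   cond  rain_mm_x3
1  rain        1770
2  snow         969
0   fog         606
Reading off the value at position 1, column 'rain_mm_x3', we get 969.

969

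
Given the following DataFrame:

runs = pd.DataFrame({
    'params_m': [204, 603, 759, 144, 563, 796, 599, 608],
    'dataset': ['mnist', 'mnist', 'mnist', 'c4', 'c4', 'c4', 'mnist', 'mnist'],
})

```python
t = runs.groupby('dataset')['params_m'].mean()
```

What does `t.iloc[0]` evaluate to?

group by dataset, mean of params_m:
dataset
c4       501.0
mnist    554.6
Name: params_m, dtype: float64
The value at position 0 is 501.0.

501.0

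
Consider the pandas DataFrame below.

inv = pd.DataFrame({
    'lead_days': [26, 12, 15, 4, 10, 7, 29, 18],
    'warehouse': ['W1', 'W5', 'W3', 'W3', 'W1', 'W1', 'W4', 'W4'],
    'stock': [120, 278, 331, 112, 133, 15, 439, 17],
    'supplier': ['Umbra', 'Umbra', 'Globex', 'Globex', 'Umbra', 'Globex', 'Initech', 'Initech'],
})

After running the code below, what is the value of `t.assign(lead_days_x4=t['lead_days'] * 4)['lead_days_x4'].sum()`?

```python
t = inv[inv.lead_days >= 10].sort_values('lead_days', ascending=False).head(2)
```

filter rows where lead_days >= 10:
   lead_days warehouse  stock supplier
0         26        W1    120    Umbra
1         12        W5    278    Umbra
2         15        W3    331   Globex
4         10        W1    133    Umbra
6         29        W4    439  Initech
7         18        W4     17  Initech
sort by lead_days descending:
   lead_days warehouse  stock supplier
6         29        W4    439  Initech
0         26        W1    120    Umbra
7         18        W4     17  Initech
2         15        W3    331   Globex
1         12        W5    278    Umbra
4         10        W1    133    Umbra
take first 2 rows:
   lead_days warehouse  stock supplier
6         29        W4    439  Initech
0         26        W1    120    Umbra
add column lead_days_x4 = t['lead_days'] * 4:
   lead_days warehouse  stock supplier  lead_days_x4
6         29        W4    439  Initech           116
0         26        W1    120    Umbra           104
Finally, sum of column 'lead_days_x4' = 220.

220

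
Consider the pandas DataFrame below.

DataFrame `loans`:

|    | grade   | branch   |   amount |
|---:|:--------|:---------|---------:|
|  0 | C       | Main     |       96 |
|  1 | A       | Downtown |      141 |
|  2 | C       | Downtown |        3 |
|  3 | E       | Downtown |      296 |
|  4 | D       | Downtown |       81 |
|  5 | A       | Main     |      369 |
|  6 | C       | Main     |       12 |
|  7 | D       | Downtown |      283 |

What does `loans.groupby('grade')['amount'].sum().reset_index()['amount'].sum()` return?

1281

group by grade, sum of amount:
grade
A    510
C    111
D    364
E    296
Name: amount, dtype: int64
reset_index():
  grade  amount
0     A     510
1     C     111
2     D     364
3     E     296
So sum() = 1281.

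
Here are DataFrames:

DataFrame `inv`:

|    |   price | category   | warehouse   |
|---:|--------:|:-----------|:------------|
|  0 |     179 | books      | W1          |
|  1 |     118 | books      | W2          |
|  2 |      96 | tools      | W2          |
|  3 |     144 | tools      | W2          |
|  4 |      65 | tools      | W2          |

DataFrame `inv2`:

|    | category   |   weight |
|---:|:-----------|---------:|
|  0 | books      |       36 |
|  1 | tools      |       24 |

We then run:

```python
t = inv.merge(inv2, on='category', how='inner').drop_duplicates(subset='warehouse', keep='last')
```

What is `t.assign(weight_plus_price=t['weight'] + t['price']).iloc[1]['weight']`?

merge on 'category' (how='inner') → 5 rows:
   price category warehouse  weight
0    179    books        W1      36
1    118    books        W2      36
2     96    tools        W2      24
3    144    tools        W2      24
4     65    tools        W2      24
drop duplicate warehouse (keep=last):
   price category warehouse  weight
0    179    books        W1      36
4     65    tools        W2      24
add column weight_plus_price = t['weight'] + t['price']:
   price category warehouse  weight  weight_plus_price
0    179    books        W1      36                215
4     65    tools        W2      24                 89
So iloc[1]['weight'] = 24.

24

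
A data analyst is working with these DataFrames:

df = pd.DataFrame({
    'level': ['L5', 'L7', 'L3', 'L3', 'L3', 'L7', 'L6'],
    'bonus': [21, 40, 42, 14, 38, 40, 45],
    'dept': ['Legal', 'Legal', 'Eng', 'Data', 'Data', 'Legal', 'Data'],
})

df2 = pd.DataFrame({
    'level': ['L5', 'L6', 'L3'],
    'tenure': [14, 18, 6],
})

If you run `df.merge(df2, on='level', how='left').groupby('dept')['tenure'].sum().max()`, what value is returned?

merge on 'level' (how='left') → 7 rows:
  level  bonus   dept  tenure
0    L5     21  Legal    14.0
1    L7     40  Legal     NaN
2    L3     42    Eng     6.0
3    L3     14   Data     6.0
4    L3     38   Data     6.0
5    L7     40  Legal     NaN
6    L6     45   Data    18.0
group by dept, sum of tenure:
dept
Data     30.0
Eng       6.0
Legal    14.0
Name: tenure, dtype: float64
Hence 30.0.

30.0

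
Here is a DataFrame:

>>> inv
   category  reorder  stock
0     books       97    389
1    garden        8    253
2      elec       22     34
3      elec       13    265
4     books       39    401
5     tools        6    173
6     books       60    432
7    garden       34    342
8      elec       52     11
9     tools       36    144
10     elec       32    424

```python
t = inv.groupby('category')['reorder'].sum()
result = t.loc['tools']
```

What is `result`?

42

group by category, sum of reorder:
category
books     196
elec      119
garden     42
tools      42
Name: reorder, dtype: int64
Finally, value at index 'tools' = 42.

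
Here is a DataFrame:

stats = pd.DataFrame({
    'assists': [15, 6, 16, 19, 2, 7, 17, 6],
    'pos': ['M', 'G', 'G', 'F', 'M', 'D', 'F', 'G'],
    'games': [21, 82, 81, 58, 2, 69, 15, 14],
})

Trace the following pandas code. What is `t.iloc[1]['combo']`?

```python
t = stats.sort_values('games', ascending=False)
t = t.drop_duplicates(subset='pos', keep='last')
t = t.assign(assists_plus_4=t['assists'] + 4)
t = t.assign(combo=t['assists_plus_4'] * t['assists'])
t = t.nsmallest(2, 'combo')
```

sort by games descending:
   assists pos  games
1        6   G     82
2       16   G     81
5        7   D     69
3       19   F     58
0       15   M     21
6       17   F     15
7        6   G     14
4        2   M      2
drop duplicate pos (keep=last):
   assists pos  games
5        7   D     69
6       17   F     15
7        6   G     14
4        2   M      2
add column assists_plus_4 = t['assists'] + 4:
   assists pos  games  assists_plus_4
5        7   D     69              11
6       17   F     15              21
7        6   G     14              10
4        2   M      2               6
add column combo = t['assists_plus_4'] * t['assists']:
   assists pos  games  assists_plus_4  combo
5        7   D     69              11     77
6       17   F     15              21    357
7        6   G     14              10     60
4        2   M      2               6     12
take 2 rows with smallest combo:
   assists pos  games  assists_plus_4  combo
4        2   M      2               6     12
7        6   G     14              10     60

60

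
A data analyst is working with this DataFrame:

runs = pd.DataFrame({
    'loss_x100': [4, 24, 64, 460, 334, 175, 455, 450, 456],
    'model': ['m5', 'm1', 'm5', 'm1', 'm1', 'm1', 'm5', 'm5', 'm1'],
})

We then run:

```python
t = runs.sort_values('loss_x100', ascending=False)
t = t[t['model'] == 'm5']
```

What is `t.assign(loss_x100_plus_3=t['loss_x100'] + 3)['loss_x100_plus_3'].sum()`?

sort by loss_x100 descending:
   loss_x100 model
3        460    m1
8        456    m1
6        455    m5
7        450    m5
4        334    m1
5        175    m1
2         64    m5
1         24    m1
0          4    m5
filter rows where model == 'm5':
   loss_x100 model
6        455    m5
7        450    m5
2         64    m5
0          4    m5
add column loss_x100_plus_3 = t['loss_x100'] + 3:
   loss_x100 model  loss_x100_plus_3
6        455    m5               458
7        450    m5               453
2         64    m5                67
0          4    m5                 7
So sum() = 985.

985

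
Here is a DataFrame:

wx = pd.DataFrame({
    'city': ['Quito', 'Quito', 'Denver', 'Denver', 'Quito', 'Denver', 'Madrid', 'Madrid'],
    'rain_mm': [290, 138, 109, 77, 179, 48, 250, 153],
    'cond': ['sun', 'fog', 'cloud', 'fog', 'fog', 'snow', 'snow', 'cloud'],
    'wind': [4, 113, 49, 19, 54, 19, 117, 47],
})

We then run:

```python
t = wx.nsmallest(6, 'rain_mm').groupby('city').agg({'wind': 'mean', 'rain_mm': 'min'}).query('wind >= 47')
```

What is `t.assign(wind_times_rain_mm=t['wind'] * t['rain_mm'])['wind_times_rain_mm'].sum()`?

take 6 rows with smallest rain_mm:
     city  rain_mm   cond  wind
5  Denver       48   snow    19
3  Denver       77    fog    19
2  Denver      109  cloud    49
1   Quito      138    fog   113
7  Madrid      153  cloud    47
4   Quito      179    fog    54
group by city: mean(wind), min(rain_mm):
        wind  rain_mm
city                 
Denver  29.0       48
Madrid  47.0      153
Quito   83.5      138
filter rows where wind >= 47:
        wind  rain_mm
city                 
Madrid  47.0      153
Quito   83.5      138
add column wind_times_rain_mm = t['wind'] * t['rain_mm']:
        wind  rain_mm  wind_times_rain_mm
city                                     
Madrid  47.0      153              7191.0
Quito   83.5      138             11523.0
Finally, sum of column 'wind_times_rain_mm' = 18714.0.

18714.0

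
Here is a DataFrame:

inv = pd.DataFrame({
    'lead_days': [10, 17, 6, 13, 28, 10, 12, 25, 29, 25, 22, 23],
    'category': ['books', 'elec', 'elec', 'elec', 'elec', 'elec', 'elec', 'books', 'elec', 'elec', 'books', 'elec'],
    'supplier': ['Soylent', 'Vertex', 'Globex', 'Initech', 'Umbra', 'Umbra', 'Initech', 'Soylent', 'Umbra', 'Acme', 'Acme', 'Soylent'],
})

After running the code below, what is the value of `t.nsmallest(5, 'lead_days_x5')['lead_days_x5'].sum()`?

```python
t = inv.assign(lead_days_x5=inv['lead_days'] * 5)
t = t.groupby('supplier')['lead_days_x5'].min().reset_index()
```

275

add column lead_days_x5 = inv['lead_days'] * 5:
    lead_days category supplier  lead_days_x5
0          10    books  Soylent            50
1          17     elec   Vertex            85
2           6     elec   Globex            30
3          13     elec  Initech            65
4          28     elec    Umbra           140
5          10     elec    Umbra            50
6          12     elec  Initech            60
7          25    books  Soylent           125
8          29     elec    Umbra           145
9          25     elec     Acme           125
10         22    books     Acme           110
11         23     elec  Soylent           115
group by supplier, min of lead_days_x5:
supplier
Acme       110
Globex      30
Initech     60
Soylent     50
Umbra       50
Vertex      85
Name: lead_days_x5, dtype: int64
reset_index():
  supplier  lead_days_x5
0     Acme           110
1   Globex            30
2  Initech            60
3  Soylent            50
4    Umbra            50
5   Vertex            85
take 5 rows with smallest lead_days_x5:
  supplier  lead_days_x5
1   Globex            30
3  Soylent            50
4    Umbra            50
2  Initech            60
5   Vertex            85
The sum of column 'lead_days_x5' is 275.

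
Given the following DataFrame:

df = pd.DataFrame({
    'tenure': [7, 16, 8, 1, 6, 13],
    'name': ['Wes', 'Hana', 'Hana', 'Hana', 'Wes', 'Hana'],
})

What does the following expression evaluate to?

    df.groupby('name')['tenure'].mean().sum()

group by name, mean of tenure:
name
Hana    9.5
Wes     6.5
Name: tenure, dtype: float64
Reading off the sum of the resulting series, we get 16.0.

16.0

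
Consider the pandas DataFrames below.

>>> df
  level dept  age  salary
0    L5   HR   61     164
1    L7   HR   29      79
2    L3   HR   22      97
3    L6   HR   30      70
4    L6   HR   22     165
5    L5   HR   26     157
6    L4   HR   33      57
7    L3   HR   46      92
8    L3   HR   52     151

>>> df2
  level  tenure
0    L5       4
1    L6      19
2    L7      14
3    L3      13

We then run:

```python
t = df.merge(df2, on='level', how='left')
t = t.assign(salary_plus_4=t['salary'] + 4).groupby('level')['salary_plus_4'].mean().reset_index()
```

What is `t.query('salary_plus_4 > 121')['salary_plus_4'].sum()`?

286.0

merge on 'level' (how='left') → 9 rows:
  level dept  age  salary  tenure
0    L5   HR   61     164     4.0
1    L7   HR   29      79    14.0
2    L3   HR   22      97    13.0
3    L6   HR   30      70    19.0
4    L6   HR   22     165    19.0
5    L5   HR   26     157     4.0
6    L4   HR   33      57     NaN
7    L3   HR   46      92    13.0
8    L3   HR   52     151    13.0
add column salary_plus_4 = t['salary'] + 4:
  level dept  age  salary  tenure  salary_plus_4
0    L5   HR   61     164     4.0            168
1    L7   HR   29      79    14.0             83
2    L3   HR   22      97    13.0            101
3    L6   HR   30      70    19.0             74
4    L6   HR   22     165    19.0            169
5    L5   HR   26     157     4.0            161
6    L4   HR   33      57     NaN             61
7    L3   HR   46      92    13.0             96
8    L3   HR   52     151    13.0            155
group by level, mean of salary_plus_4:
level
L3    117.333333
L4     61.000000
L5    164.500000
L6    121.500000
L7     83.000000
Name: salary_plus_4, dtype: float64
reset_index():
  level  salary_plus_4
0    L3     117.333333
1    L4      61.000000
2    L5     164.500000
3    L6     121.500000
4    L7      83.000000
filter rows where salary_plus_4 > 121:
  level  salary_plus_4
2    L5          164.5
3    L6          121.5
sum of column 'salary_plus_4' → 286.0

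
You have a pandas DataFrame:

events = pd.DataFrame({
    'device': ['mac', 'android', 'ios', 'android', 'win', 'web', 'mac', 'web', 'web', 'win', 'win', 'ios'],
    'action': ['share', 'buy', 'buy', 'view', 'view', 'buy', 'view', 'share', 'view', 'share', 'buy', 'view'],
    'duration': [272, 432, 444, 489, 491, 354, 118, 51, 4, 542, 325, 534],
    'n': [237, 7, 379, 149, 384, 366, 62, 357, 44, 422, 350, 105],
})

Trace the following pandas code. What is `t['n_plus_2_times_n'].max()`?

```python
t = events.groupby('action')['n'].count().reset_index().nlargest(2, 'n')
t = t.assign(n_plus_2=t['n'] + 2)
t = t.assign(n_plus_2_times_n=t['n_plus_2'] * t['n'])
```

group by action, count of n:
action
buy      4
share    3
view     5
Name: n, dtype: int64
reset_index():
  action  n
0    buy  4
1  share  3
2   view  5
take 2 rows with largest n:
  action  n
2   view  5
0    buy  4
add column n_plus_2 = t['n'] + 2:
  action  n  n_plus_2
2   view  5         7
0    buy  4         6
add column n_plus_2_times_n = t['n_plus_2'] * t['n']:
  action  n  n_plus_2  n_plus_2_times_n
2   view  5         7                35
0    buy  4         6                24

35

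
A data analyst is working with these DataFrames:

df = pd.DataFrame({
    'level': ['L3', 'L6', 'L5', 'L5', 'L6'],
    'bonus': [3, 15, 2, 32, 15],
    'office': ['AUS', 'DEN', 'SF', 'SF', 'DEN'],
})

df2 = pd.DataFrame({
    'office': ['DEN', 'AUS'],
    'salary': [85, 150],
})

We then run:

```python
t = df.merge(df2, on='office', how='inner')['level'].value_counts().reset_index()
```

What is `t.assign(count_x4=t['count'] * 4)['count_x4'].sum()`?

merge on 'office' (how='inner') → 3 rows:
  level  bonus office  salary
0    L3      3    AUS     150
1    L6     15    DEN      85
2    L6     15    DEN      85
value_counts of level:
level
L6    2
L3    1
Name: count, dtype: int64
reset_index():
  level  count
0    L6      2
1    L3      1
add column count_x4 = t['count'] * 4:
  level  count  count_x4
0    L6      2         8
1    L3      1         4
The sum of column 'count_x4' is 12.

12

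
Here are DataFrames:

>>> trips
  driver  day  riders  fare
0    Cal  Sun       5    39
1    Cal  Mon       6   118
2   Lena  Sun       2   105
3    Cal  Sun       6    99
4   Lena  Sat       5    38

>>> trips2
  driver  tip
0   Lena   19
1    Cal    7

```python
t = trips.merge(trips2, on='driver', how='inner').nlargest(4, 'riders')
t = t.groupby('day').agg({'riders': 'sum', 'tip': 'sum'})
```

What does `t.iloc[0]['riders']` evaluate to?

merge on 'driver' (how='inner') → 5 rows:
  driver  day  riders  fare  tip
0    Cal  Sun       5    39    7
1    Cal  Mon       6   118    7
2   Lena  Sun       2   105   19
3    Cal  Sun       6    99    7
4   Lena  Sat       5    38   19
take 4 rows with largest riders:
  driver  day  riders  fare  tip
1    Cal  Mon       6   118    7
3    Cal  Sun       6    99    7
0    Cal  Sun       5    39    7
4   Lena  Sat       5    38   19
group by day: sum(riders), sum(tip):
     riders  tip
day             
Mon       6    7
Sat       5   19
Sun      11   14
Reading off the value at position 0, column 'riders', we get 6.

6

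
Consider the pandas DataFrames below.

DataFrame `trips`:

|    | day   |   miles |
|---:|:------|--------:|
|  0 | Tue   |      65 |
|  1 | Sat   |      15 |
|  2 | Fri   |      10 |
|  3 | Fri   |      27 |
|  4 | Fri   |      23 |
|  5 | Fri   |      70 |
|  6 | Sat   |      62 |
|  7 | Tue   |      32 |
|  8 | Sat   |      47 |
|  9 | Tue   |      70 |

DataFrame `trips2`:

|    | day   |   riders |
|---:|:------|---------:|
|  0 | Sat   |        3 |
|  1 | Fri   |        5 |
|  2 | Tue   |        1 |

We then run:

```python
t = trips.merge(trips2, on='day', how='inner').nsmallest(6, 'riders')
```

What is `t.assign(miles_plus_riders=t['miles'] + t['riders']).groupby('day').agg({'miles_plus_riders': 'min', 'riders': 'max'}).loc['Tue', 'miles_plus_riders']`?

33

merge on 'day' (how='inner') → 10 rows:
   day  miles  riders
0  Tue     65       1
1  Sat     15       3
2  Fri     10       5
3  Fri     27       5
4  Fri     23       5
5  Fri     70       5
6  Sat     62       3
7  Tue     32       1
8  Sat     47       3
9  Tue     70       1
take 6 rows with smallest riders:
   day  miles  riders
0  Tue     65       1
7  Tue     32       1
9  Tue     70       1
1  Sat     15       3
6  Sat     62       3
8  Sat     47       3
add column miles_plus_riders = t['miles'] + t['riders']:
   day  miles  riders  miles_plus_riders
0  Tue     65       1                 66
7  Tue     32       1                 33
9  Tue     70       1                 71
1  Sat     15       3                 18
6  Sat     62       3                 65
8  Sat     47       3                 50
group by day: min(miles_plus_riders), max(riders):
     miles_plus_riders  riders
day                           
Sat                 18       3
Tue                 33       1
Hence 33.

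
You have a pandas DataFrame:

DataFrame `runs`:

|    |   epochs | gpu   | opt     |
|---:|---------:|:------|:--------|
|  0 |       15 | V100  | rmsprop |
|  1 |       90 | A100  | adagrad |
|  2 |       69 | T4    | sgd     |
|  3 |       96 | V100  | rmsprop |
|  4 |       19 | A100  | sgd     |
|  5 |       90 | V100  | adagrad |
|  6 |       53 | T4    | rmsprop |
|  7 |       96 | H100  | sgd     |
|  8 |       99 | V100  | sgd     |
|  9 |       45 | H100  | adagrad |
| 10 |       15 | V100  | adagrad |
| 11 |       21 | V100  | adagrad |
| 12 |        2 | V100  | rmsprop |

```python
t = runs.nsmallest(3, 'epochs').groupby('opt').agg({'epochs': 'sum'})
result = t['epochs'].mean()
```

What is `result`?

take 3 rows with smallest epochs:
    epochs   gpu      opt
12       2  V100  rmsprop
0       15  V100  rmsprop
10      15  V100  adagrad
group by opt, sum of epochs:
         epochs
opt            
adagrad      15
rmsprop      17
Hence 16.0.

16.0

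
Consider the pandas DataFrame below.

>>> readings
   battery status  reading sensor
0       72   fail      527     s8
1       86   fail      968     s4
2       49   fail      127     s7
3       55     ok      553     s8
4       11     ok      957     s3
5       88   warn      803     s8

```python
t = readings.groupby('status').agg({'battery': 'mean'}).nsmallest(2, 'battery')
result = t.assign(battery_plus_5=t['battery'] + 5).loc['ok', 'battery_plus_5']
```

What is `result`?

38.0

group by status, mean of battery:
        battery
status         
fail       69.0
ok         33.0
warn       88.0
take 2 rows with smallest battery:
        battery
status         
ok         33.0
fail       69.0
add column battery_plus_5 = t['battery'] + 5:
        battery  battery_plus_5
status                         
ok         33.0            38.0
fail       69.0            74.0
Finally, value at row 'ok', column 'battery_plus_5' = 38.0.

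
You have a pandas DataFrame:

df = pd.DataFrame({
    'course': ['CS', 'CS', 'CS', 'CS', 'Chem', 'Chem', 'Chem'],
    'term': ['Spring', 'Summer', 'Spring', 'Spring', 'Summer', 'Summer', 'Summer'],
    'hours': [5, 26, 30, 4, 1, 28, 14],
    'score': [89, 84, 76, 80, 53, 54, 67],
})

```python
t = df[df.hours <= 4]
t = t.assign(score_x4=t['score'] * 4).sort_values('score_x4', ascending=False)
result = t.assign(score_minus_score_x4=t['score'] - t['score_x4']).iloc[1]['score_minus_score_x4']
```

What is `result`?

-159

filter rows where hours <= 4:
  course    term  hours  score
3     CS  Spring      4     80
4   Chem  Summer      1     53
add column score_x4 = t['score'] * 4:
  course    term  hours  score  score_x4
3     CS  Spring      4     80       320
4   Chem  Summer      1     53       212
sort by score_x4 descending:
  course    term  hours  score  score_x4
3     CS  Spring      4     80       320
4   Chem  Summer      1     53       212
add column score_minus_score_x4 = t['score'] - t['score_x4']:
  course    term  hours  score  score_x4  score_minus_score_x4
3     CS  Spring      4     80       320                  -240
4   Chem  Summer      1     53       212                  -159
Reading off the value at position 1, column 'score_minus_score_x4', we get -159.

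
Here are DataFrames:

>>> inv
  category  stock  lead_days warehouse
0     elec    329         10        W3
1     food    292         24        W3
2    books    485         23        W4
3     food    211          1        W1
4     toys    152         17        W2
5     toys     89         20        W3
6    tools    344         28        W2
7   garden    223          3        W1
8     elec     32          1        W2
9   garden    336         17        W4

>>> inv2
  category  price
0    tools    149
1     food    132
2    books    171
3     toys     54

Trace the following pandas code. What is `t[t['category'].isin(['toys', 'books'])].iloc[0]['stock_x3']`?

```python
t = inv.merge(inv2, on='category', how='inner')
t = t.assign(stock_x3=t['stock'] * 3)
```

1455

merge on 'category' (how='inner') → 6 rows:
  category  stock  lead_days warehouse  price
0     food    292         24        W3    132
1    books    485         23        W4    171
2     food    211          1        W1    132
3     toys    152         17        W2     54
4     toys     89         20        W3     54
5    tools    344         28        W2    149
add column stock_x3 = t['stock'] * 3:
  category  stock  lead_days warehouse  price  stock_x3
0     food    292         24        W3    132       876
1    books    485         23        W4    171      1455
2     food    211          1        W1    132       633
3     toys    152         17        W2     54       456
4     toys     89         20        W3     54       267
5    tools    344         28        W2    149      1032
filter rows where category in ['toys', 'books']:
  category  stock  lead_days warehouse  price  stock_x3
1    books    485         23        W4    171      1455
3     toys    152         17        W2     54       456
4     toys     89         20        W3     54       267
Hence 1455.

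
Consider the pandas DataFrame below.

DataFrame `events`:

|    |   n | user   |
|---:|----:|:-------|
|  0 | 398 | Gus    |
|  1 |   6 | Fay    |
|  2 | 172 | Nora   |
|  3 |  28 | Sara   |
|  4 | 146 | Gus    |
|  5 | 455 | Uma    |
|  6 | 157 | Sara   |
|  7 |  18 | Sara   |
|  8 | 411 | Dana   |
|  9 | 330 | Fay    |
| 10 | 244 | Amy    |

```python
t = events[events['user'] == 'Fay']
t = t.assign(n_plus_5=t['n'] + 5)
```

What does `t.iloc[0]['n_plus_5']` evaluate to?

filter rows where user == 'Fay':
     n user
1    6  Fay
9  330  Fay
add column n_plus_5 = t['n'] + 5:
     n user  n_plus_5
1    6  Fay        11
9  330  Fay       335
value at position 0, column 'n_plus_5' → 11

11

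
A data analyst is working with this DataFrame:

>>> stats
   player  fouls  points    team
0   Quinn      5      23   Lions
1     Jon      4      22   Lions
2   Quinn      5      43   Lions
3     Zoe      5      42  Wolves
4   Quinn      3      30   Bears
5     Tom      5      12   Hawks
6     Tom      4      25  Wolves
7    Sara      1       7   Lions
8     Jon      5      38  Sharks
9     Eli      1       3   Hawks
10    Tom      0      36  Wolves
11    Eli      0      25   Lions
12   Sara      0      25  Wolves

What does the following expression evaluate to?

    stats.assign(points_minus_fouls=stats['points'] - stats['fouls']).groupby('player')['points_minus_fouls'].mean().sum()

140.5

add column points_minus_fouls = stats['points'] - stats['fouls']:
   player  fouls  points    team  points_minus_fouls
0   Quinn      5      23   Lions                  18
1     Jon      4      22   Lions                  18
2   Quinn      5      43   Lions                  38
3     Zoe      5      42  Wolves                  37
4   Quinn      3      30   Bears                  27
5     Tom      5      12   Hawks                   7
6     Tom      4      25  Wolves                  21
7    Sara      1       7   Lions                   6
8     Jon      5      38  Sharks                  33
9     Eli      1       3   Hawks                   2
10    Tom      0      36  Wolves                  36
11    Eli      0      25   Lions                  25
12   Sara      0      25  Wolves                  25
group by player, mean of points_minus_fouls:
player
Eli      13.500000
Jon      25.500000
Quinn    27.666667
Sara     15.500000
Tom      21.333333
Zoe      37.000000
Name: points_minus_fouls, dtype: float64
sum of the resulting series → 140.5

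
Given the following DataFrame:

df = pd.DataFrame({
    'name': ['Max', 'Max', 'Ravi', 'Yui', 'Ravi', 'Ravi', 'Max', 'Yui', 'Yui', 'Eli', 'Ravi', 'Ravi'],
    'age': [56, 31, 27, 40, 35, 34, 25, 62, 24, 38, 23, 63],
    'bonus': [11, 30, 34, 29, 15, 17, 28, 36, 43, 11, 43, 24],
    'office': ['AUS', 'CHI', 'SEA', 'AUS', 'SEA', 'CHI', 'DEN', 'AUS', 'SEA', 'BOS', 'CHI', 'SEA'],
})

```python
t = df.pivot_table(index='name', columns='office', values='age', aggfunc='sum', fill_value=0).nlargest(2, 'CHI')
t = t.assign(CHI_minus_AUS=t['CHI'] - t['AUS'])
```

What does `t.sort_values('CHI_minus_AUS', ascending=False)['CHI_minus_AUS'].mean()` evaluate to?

pivot: rows=name, cols=office, sum(age):
office  AUS  BOS  CHI  DEN  SEA
name                           
Eli       0   38    0    0    0
Max      56    0   31   25    0
Ravi      0    0   57    0  125
Yui     102    0    0    0   24
take 2 rows with largest CHI:
office  AUS  BOS  CHI  DEN  SEA
name                           
Ravi      0    0   57    0  125
Max      56    0   31   25    0
add column CHI_minus_AUS = t['CHI'] - t['AUS']:
office  AUS  BOS  CHI  DEN  SEA  CHI_minus_AUS
name                                          
Ravi      0    0   57    0  125             57
Max      56    0   31   25    0            -25
sort by CHI_minus_AUS descending:
office  AUS  BOS  CHI  DEN  SEA  CHI_minus_AUS
name                                          
Ravi      0    0   57    0  125             57
Max      56    0   31   25    0            -25

16.0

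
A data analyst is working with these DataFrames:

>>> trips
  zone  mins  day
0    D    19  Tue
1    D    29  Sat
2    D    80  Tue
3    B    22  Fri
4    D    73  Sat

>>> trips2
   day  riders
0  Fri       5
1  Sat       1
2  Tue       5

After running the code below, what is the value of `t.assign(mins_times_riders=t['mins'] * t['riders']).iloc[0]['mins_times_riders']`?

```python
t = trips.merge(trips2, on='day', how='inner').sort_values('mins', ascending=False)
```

400

merge on 'day' (how='inner') → 5 rows:
  zone  mins  day  riders
0    D    19  Tue       5
1    D    29  Sat       1
2    D    80  Tue       5
3    B    22  Fri       5
4    D    73  Sat       1
sort by mins descending:
  zone  mins  day  riders
2    D    80  Tue       5
4    D    73  Sat       1
1    D    29  Sat       1
3    B    22  Fri       5
0    D    19  Tue       5
add column mins_times_riders = t['mins'] * t['riders']:
  zone  mins  day  riders  mins_times_riders
2    D    80  Tue       5                400
4    D    73  Sat       1                 73
1    D    29  Sat       1                 29
3    B    22  Fri       5                110
0    D    19  Tue       5                 95
Finally, value at position 0, column 'mins_times_riders' = 400.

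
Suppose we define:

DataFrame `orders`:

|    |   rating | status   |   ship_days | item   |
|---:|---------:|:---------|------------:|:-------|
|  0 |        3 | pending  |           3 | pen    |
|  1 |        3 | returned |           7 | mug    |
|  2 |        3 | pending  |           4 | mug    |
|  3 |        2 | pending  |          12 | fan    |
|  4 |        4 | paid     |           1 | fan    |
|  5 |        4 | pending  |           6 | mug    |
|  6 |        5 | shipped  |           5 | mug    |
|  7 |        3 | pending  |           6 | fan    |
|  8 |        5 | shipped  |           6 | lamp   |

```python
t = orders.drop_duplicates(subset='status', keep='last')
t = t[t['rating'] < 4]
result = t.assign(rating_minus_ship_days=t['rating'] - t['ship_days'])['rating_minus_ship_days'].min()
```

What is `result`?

drop duplicate status (keep=last):
   rating    status  ship_days  item
1       3  returned          7   mug
4       4      paid          1   fan
7       3   pending          6   fan
8       5   shipped          6  lamp
filter rows where rating < 4:
   rating    status  ship_days item
1       3  returned          7  mug
7       3   pending          6  fan
add column rating_minus_ship_days = t['rating'] - t['ship_days']:
   rating    status  ship_days item  rating_minus_ship_days
1       3  returned          7  mug                      -4
7       3   pending          6  fan                      -3
Hence -4.

-4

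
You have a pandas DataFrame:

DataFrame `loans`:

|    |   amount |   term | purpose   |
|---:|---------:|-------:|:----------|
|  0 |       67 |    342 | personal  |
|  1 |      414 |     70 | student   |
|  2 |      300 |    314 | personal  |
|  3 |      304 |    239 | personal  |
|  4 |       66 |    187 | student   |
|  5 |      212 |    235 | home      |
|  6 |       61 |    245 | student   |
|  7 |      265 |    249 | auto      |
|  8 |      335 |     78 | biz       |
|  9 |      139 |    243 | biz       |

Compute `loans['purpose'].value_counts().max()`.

3

value_counts of purpose:
purpose
personal    3
student     3
biz         2
home        1
auto        1
Name: count, dtype: int64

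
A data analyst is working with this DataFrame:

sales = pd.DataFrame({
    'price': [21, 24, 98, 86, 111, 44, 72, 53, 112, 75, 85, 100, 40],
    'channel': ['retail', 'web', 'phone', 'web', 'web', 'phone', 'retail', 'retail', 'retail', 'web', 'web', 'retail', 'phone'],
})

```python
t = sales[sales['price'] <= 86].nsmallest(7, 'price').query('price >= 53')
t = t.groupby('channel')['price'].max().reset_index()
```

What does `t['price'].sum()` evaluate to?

filter rows where price <= 86:
    price channel
0      21  retail
1      24     web
3      86     web
5      44   phone
6      72  retail
7      53  retail
9      75     web
10     85     web
12     40   phone
take 7 rows with smallest price:
    price channel
0      21  retail
1      24     web
12     40   phone
5      44   phone
7      53  retail
6      72  retail
9      75     web
filter rows where price >= 53:
   price channel
7     53  retail
6     72  retail
9     75     web
group by channel, max of price:
channel
retail    72
web       75
Name: price, dtype: int64
reset_index():
  channel  price
0  retail     72
1     web     75
Finally, sum of column 'price' = 147.

147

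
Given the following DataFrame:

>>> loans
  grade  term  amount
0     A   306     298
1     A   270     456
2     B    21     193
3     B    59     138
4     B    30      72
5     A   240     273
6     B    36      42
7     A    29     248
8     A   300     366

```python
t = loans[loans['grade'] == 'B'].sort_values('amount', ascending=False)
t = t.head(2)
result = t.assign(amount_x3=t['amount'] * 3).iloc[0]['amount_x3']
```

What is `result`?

filter rows where grade == 'B':
  grade  term  amount
2     B    21     193
3     B    59     138
4     B    30      72
6     B    36      42
sort by amount descending:
  grade  term  amount
2     B    21     193
3     B    59     138
4     B    30      72
6     B    36      42
take first 2 rows:
  grade  term  amount
2     B    21     193
3     B    59     138
add column amount_x3 = t['amount'] * 3:
  grade  term  amount  amount_x3
2     B    21     193        579
3     B    59     138        414
Then the value at position 0, column 'amount_x3': 579

579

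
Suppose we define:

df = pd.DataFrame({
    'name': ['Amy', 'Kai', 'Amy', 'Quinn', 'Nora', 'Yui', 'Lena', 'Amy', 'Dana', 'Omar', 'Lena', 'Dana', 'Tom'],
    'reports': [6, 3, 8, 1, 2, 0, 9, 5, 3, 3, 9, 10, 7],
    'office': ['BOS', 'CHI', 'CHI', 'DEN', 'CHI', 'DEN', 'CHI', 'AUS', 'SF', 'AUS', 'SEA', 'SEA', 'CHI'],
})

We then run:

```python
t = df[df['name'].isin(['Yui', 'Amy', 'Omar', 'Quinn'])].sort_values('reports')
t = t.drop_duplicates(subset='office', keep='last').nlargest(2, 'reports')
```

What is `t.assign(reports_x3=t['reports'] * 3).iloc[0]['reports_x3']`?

filter rows where name in ['Yui', 'Amy', 'Omar', 'Quinn']:
    name  reports office
0    Amy        6    BOS
2    Amy        8    CHI
3  Quinn        1    DEN
5    Yui        0    DEN
7    Amy        5    AUS
9   Omar        3    AUS
sort by reports:
    name  reports office
5    Yui        0    DEN
3  Quinn        1    DEN
9   Omar        3    AUS
7    Amy        5    AUS
0    Amy        6    BOS
2    Amy        8    CHI
drop duplicate office (keep=last):
    name  reports office
3  Quinn        1    DEN
7    Amy        5    AUS
0    Amy        6    BOS
2    Amy        8    CHI
take 2 rows with largest reports:
  name  reports office
2  Amy        8    CHI
0  Amy        6    BOS
add column reports_x3 = t['reports'] * 3:
  name  reports office  reports_x3
2  Amy        8    CHI          24
0  Amy        6    BOS          18
So iloc[0]['reports_x3'] = 24.

24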